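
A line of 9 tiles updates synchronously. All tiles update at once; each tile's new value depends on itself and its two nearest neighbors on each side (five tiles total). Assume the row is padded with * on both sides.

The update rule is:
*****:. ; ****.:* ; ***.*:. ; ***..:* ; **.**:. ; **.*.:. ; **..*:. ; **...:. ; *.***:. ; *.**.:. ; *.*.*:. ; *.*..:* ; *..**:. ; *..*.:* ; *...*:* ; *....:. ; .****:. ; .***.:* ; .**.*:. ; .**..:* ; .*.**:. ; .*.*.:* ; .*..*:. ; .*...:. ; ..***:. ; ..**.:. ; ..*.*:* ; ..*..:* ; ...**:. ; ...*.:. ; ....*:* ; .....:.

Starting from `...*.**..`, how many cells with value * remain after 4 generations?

.*.*..*..
..**.**..
......*..
....*.*..
count of *: 2

2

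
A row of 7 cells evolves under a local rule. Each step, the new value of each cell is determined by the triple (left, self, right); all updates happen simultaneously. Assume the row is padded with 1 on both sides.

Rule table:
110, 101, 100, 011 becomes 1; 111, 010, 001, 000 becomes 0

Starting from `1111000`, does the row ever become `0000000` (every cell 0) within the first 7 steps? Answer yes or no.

yes

step 1: 0001100
step 2: 1001110
step 3: 1101011
step 4: 0110110
step 5: 1111111
step 6: 0000000
all cells are 0 at step 6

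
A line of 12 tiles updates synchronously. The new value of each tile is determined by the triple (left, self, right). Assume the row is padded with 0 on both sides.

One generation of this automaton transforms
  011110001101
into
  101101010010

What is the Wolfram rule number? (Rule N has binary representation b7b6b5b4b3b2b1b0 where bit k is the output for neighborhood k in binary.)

178

position 2: 111 → 1  (bit 7 = 1)
position 4: 110 → 0  (bit 6 = 0)
position 10: 101 → 1  (bit 5 = 1)
position 5: 100 → 1  (bit 4 = 1)
position 1: 011 → 0  (bit 3 = 0)
position 11: 010 → 0  (bit 2 = 0)
position 0: 001 → 1  (bit 1 = 1)
position 6: 000 → 0  (bit 0 = 0)
bits b7..b0 = 10110010 = 178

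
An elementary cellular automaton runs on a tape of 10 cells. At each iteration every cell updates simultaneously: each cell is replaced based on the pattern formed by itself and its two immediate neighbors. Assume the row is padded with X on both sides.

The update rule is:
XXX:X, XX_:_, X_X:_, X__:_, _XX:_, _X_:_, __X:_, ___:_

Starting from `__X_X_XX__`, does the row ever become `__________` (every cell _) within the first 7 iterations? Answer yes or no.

yes

__________
all cells are _ at iteration 1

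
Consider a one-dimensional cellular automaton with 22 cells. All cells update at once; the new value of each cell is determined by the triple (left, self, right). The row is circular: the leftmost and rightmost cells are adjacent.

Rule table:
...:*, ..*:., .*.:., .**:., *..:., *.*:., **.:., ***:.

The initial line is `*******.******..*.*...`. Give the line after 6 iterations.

*******************...

iteration 1: ....................*.
iteration 2: *******************...
iteration 3: ....................*.  (repeats iteration 1; period 2)
iteration 6: *******************...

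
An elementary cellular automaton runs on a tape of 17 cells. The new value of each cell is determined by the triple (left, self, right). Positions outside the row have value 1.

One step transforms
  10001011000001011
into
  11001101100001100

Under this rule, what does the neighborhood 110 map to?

At position 0 the neighborhood is 110; the next row has 1 there.

1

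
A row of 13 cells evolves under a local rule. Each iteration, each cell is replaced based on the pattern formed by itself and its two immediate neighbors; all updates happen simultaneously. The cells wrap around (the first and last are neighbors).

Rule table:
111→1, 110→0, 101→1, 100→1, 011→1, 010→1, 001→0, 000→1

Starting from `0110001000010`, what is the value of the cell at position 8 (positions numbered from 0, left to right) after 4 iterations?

1

0101101111011
1111011110110
1110111101101
1101111011011
position 8 holds 1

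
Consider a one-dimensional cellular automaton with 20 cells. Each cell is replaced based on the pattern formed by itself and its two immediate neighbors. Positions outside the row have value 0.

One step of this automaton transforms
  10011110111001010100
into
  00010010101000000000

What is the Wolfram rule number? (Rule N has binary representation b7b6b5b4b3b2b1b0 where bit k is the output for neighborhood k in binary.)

position 4: 111 → 0  (bit 7 = 0)
position 6: 110 → 1  (bit 6 = 1)
position 7: 101 → 0  (bit 5 = 0)
position 1: 100 → 0  (bit 4 = 0)
position 3: 011 → 1  (bit 3 = 1)
position 0: 010 → 0  (bit 2 = 0)
position 2: 001 → 0  (bit 1 = 0)
position 19: 000 → 0  (bit 0 = 0)
bits b7..b0 = 01001000 = 72

72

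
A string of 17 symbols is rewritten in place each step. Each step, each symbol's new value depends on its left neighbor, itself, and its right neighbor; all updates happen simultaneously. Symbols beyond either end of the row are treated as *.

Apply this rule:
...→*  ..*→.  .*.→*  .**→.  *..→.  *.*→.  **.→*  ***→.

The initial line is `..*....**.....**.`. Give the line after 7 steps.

..*..*..*.*.*..*.

step 1: ..*.**..*.***..*.
step 2: ..*..*..*...*..*.
step 3: ..*..*..*.*.*..*.
step 4: ..*..*..*.*.*..*.  (fixed point — unchanged through step 7)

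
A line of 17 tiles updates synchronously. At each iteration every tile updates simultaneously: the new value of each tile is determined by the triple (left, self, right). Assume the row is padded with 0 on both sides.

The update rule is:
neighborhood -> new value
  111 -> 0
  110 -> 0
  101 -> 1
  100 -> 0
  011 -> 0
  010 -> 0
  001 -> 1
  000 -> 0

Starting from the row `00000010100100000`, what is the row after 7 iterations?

iteration 1: 00000101001000000
iteration 2: 00001010010000000
iteration 3: 00010100100000000
iteration 4: 00101001000000000
iteration 5: 01010010000000000
iteration 6: 10100100000000000
iteration 7: 01001000000000000

01001000000000000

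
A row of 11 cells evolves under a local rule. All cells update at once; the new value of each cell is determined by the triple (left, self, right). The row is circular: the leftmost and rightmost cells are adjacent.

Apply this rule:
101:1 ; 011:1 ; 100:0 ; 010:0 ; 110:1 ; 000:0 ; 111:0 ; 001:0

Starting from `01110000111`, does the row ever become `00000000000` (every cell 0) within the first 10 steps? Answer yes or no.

step 1: 11010000101
step 2: 01100000011
step 3: 11100000011
step 4: 00100000010
step 5: 00000000000
all cells are 0 at step 5

yes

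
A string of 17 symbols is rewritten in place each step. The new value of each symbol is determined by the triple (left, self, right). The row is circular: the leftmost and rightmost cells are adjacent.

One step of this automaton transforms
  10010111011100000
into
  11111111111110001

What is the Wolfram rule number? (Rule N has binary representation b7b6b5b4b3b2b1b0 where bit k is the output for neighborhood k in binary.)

position 6: 111 → 1  (bit 7 = 1)
position 7: 110 → 1  (bit 6 = 1)
position 4: 101 → 1  (bit 5 = 1)
position 1: 100 → 1  (bit 4 = 1)
position 5: 011 → 1  (bit 3 = 1)
position 0: 010 → 1  (bit 2 = 1)
position 2: 001 → 1  (bit 1 = 1)
position 13: 000 → 0  (bit 0 = 0)
bits b7..b0 = 11111110 = 254

254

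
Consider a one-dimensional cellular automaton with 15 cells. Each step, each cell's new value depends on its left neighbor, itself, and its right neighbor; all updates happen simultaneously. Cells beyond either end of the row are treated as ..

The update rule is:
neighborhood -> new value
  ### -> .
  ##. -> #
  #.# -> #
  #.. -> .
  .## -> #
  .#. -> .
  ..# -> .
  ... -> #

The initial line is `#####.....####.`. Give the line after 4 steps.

..##.#...###..#

step 1: #...#.###.#..#.
step 2: ..#..##.##.....
step 3: #....#####.####
step 4: ..##.#...###..#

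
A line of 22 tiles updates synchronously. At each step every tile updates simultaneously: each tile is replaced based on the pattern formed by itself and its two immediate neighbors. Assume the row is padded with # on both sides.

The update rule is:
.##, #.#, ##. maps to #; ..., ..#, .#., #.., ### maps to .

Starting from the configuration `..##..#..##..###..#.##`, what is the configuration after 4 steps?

..##.....##..#.#...##.
..##.....##...#....###
..##.....##........#..
..##.....##...........

..##.....##...........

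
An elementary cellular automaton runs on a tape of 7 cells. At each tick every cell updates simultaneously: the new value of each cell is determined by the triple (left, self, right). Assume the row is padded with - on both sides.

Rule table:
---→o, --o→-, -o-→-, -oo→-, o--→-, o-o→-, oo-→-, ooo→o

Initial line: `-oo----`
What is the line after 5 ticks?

----ooo
ooo--o-
-o-----
---oooo
oo--oo-

oo--oo-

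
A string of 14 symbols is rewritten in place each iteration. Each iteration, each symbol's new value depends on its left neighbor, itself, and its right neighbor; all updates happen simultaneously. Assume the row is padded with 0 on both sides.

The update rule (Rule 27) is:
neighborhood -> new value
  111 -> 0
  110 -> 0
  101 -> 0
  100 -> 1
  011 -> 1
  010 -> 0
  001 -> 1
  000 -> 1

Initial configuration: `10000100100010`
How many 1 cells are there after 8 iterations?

5

01111011011101
11000010010000
10111101101111
00100001001000
11011110110111
10010000100100
01101111011011
11001000010010
count of 1: 5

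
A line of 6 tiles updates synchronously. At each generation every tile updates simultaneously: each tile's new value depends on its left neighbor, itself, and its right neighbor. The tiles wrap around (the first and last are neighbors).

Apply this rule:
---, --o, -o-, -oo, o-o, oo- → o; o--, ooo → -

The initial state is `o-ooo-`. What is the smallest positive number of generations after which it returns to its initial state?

9

generation 1: ooo-oo
generation 2: --ooo-
generation 3: ooo-o-
generation 4: o-oooo
generation 5: ooo---
generation 6: o-o-oo
generation 7: ooooo-
generation 8: o---oo
generation 9: o-ooo-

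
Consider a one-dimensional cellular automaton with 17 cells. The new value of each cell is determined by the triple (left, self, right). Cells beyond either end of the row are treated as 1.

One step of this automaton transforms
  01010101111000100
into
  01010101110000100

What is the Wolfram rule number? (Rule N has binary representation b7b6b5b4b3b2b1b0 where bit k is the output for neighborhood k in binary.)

position 8: 111 → 1  (bit 7 = 1)
position 10: 110 → 0  (bit 6 = 0)
position 0: 101 → 0  (bit 5 = 0)
position 11: 100 → 0  (bit 4 = 0)
position 7: 011 → 1  (bit 3 = 1)
position 1: 010 → 1  (bit 2 = 1)
position 13: 001 → 0  (bit 1 = 0)
position 12: 000 → 0  (bit 0 = 0)
bits b7..b0 = 10001100 = 140

140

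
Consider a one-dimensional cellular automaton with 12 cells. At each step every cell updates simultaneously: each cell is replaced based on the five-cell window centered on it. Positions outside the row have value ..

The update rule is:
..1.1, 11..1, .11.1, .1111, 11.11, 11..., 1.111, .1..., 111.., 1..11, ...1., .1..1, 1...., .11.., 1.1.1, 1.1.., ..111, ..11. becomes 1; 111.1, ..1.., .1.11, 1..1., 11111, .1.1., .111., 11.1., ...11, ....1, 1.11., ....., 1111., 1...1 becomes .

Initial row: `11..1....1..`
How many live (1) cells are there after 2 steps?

8

step 1: 111..11.1.11
step 2: 1.11111.1..1
count of 1: 8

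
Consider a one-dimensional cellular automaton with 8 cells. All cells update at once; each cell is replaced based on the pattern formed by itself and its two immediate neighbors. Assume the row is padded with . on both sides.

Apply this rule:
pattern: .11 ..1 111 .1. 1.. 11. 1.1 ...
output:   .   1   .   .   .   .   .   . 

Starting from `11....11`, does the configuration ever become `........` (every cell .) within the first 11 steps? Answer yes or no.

step 1: .....1..
step 2: ....1...
step 3: ...1....
step 4: ..1.....
step 5: .1......
step 6: 1.......
step 7: ........
all cells are . at step 7

yes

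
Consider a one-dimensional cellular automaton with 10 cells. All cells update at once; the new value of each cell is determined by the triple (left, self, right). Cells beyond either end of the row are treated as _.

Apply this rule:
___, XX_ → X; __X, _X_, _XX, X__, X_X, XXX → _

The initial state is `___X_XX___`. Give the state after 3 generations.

____X_XX__

XX____X_XX
_X_XX____X
____X_XX__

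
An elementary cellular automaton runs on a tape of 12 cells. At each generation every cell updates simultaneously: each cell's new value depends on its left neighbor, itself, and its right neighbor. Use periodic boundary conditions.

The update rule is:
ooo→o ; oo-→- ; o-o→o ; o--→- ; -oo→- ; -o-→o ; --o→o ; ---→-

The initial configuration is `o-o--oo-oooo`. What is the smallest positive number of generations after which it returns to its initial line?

generation 1: -oo-o--o-ooo
generation 2: o--oo-ooo-o-
generation 3: o-o--o-o-ooo
generation 4: -oo-ooooo-oo
generation 5: o--o-ooo-o--
generation 6: o-ooo-o-oo-o
generation 7: -o-o-ooo--o-
generation 8: ooooo-o--oo-
generation 9: -ooo-oo-o--o
generation 10: o-o-o--oo-oo
generation 11: -oooo-o--o-o
generation 12: o-oo-oo-oooo
generation 13: -o--o--o-ooo
generation 14: oo-oo-ooo-o-
generation 15: --o--o-o-ooo
generation 16: -oo-ooooo-o-
generation 17: o--o-ooo-oo-
generation 18: o-ooo-o-o--o
generation 19: -o-o-oooo-o-
generation 20: ooooo-oo-oo-
generation 21: -ooo-o--o--o
generation 22: o-o-oo-oo-oo
generation 23: -ooo--o--o-o
generation 24: o-o--oo-oooo

24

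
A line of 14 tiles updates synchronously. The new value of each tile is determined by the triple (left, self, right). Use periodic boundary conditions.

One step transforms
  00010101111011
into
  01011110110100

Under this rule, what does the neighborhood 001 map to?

0

At position 2 the neighborhood is 001; the next row has 0 there.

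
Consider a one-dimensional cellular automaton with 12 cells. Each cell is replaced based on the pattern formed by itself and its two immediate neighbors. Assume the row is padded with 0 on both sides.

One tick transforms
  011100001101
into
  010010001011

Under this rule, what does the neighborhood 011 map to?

1

At position 1 the neighborhood is 011; the next row has 1 there.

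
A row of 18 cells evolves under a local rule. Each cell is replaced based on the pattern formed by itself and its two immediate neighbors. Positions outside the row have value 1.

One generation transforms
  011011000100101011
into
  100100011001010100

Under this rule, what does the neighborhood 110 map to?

At position 2 the neighborhood is 110; the next row has 0 there.

0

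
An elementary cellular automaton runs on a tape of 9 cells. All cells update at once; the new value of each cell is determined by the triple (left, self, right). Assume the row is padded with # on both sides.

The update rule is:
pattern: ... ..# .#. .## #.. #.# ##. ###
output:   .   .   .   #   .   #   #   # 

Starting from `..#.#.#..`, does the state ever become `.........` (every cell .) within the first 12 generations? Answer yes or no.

yes

generation 1: ...#.#...
generation 2: ....#....
generation 3: .........
all cells are . at generation 3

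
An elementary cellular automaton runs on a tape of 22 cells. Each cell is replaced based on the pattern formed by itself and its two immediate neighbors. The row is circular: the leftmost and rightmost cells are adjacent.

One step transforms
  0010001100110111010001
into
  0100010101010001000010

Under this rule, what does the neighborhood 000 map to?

At position 4 the neighborhood is 000; the next row has 0 there.

0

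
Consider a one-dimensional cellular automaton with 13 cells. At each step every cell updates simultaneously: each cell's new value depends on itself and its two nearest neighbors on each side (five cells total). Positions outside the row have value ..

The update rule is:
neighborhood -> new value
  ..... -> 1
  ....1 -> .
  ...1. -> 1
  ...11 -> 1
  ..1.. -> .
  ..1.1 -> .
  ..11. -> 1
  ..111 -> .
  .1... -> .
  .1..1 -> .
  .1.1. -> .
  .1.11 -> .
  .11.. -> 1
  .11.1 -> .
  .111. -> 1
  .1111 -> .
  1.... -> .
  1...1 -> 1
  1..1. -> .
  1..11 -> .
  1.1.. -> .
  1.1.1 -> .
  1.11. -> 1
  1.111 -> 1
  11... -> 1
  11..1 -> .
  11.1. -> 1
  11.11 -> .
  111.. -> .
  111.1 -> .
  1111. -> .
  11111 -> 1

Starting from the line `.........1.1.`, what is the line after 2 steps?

..111..1...11

1111111.1....
..111..1...11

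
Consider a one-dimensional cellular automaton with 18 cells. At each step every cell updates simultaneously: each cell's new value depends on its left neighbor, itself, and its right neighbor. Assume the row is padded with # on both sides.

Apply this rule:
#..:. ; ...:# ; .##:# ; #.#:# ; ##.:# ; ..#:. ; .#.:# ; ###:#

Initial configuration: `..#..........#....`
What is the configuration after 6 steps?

step 1: ..#.########.#.##.
step 2: ..################
step 3: ..################  (fixed point — unchanged through step 6)

..################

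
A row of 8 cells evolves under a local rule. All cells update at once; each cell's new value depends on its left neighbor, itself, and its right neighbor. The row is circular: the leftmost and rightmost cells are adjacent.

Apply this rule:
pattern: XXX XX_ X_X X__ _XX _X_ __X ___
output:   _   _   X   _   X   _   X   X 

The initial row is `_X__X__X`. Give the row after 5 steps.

step 1: X__X__X_
step 2: __X__X_X
step 3: _X__X_X_
step 4: X__X_X__
step 5: __X_X__X

__X_X__X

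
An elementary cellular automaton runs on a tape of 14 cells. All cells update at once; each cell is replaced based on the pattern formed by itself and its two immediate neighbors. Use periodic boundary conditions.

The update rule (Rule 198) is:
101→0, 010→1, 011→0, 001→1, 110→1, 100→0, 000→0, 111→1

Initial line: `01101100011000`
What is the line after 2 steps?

10101101101001

10100100101000
10101101101001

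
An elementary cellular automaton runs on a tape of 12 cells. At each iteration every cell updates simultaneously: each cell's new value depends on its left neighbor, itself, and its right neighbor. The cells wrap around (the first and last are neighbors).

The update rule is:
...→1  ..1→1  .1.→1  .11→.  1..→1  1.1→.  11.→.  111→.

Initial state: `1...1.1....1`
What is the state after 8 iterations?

1..........1

iteration 1: .1111.11111.
iteration 2: 1..........1
iteration 3: .1111111111.
iteration 4: 1..........1  (repeats iteration 2; period 2)
iteration 8: 1..........1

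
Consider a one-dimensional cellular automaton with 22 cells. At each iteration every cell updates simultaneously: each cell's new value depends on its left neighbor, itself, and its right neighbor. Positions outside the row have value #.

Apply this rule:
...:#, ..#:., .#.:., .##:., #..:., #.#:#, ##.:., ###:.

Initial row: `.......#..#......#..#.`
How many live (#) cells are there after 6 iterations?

8

iteration 1: .#####......####.....#
iteration 2: #......####......###..
iteration 3: ..####......####......
iteration 4: .......####......####.
iteration 5: .#####......####.....#  (repeats iteration 1; period 4)
iteration 6: #......####......###..
count of #: 8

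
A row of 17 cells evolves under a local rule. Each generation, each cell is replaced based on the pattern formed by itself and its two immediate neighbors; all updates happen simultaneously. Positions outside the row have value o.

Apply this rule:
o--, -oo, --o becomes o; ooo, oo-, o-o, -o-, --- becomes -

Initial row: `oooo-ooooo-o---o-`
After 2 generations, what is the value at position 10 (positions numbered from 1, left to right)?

-----o------o-o--
o---o-o----o---oo
position 10 holds -

-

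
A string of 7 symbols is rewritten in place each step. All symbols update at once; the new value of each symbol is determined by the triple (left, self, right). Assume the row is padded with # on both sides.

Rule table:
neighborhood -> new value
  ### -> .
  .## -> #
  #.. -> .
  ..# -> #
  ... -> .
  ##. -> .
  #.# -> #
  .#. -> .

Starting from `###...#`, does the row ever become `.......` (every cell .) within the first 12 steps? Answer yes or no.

.....##
....##.
...##.#
..##.##
.##.##.
##.##.#
..##.##  (repeats step 4; period 3)
step 12: ##.##.#
step 12 is ##.##.#, still not uniform .

no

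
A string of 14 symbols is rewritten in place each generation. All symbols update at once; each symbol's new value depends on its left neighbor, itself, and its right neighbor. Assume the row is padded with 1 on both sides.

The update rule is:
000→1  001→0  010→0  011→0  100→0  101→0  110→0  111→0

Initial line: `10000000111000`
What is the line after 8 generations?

generation 1: 00111110000010
generation 2: 00000000111000
generation 3: 01111110000010
generation 4: 00000000111000  (repeats generation 2; period 2)
generation 8: 00000000111000

00000000111000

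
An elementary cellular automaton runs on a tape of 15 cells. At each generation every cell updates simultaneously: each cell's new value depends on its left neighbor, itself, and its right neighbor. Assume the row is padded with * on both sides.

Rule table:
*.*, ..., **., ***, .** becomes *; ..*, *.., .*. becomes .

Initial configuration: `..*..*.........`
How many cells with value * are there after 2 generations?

.......*******.
.*****.********
count of *: 13

13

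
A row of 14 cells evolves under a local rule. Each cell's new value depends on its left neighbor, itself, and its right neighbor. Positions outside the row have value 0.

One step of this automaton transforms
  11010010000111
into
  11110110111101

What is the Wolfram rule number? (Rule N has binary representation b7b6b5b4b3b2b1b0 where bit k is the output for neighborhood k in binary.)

position 12: 111 → 0  (bit 7 = 0)
position 1: 110 → 1  (bit 6 = 1)
position 2: 101 → 1  (bit 5 = 1)
position 4: 100 → 0  (bit 4 = 0)
position 0: 011 → 1  (bit 3 = 1)
position 3: 010 → 1  (bit 2 = 1)
position 5: 001 → 1  (bit 1 = 1)
position 8: 000 → 1  (bit 0 = 1)
bits b7..b0 = 01101111 = 111

111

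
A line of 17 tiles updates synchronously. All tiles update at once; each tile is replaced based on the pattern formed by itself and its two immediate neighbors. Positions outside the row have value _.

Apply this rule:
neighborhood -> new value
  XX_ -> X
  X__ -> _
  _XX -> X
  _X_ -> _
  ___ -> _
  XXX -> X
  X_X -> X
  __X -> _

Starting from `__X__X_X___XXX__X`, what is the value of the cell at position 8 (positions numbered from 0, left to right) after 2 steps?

______X____XXX___
___________XXX___
position 8 holds _

_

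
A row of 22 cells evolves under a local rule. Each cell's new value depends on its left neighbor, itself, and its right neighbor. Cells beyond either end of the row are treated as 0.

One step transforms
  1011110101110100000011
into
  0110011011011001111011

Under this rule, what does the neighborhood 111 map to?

0

At position 3 the neighborhood is 111; the next row has 0 there.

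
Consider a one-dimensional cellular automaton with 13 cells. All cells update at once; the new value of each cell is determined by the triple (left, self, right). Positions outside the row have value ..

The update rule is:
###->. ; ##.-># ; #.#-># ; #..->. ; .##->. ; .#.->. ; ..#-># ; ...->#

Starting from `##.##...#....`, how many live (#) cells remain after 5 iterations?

6

.##.#.##..###
#.##.#.#.#..#
.#.##.#.#..#.
#.#.##.#..#..
.#.#.##..#..#
count of #: 6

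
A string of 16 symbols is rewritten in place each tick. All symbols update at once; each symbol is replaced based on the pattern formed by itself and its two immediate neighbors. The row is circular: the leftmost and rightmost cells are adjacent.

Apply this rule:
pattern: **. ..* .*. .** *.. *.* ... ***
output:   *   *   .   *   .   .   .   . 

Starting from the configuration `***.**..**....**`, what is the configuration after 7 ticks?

..*.**.***...**.
.*..**.*.*..***.
*..***.....**.*.
..**.*....***...
.***.....**.*...
**.*....***.....
**.....**.*....*

**.....**.*....*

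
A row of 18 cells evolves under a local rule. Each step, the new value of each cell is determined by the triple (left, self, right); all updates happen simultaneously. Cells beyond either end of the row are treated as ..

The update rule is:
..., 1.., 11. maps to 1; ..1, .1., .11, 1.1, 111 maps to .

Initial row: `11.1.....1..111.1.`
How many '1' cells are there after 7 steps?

8

.1..1111..1...1..1
..1....11..11..1..
1..111..11..11..11
.1...11..11..11..1
..11..11..11..11..
1..11..11..11..111
.1..11..11..11...1
count of 1: 8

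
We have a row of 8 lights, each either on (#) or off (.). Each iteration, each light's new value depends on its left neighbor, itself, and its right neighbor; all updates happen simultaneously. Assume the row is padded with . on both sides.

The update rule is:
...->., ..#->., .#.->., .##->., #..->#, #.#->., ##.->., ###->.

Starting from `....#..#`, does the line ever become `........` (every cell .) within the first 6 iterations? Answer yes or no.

yes

.....#..
......#.
.......#
........
all cells are . at iteration 4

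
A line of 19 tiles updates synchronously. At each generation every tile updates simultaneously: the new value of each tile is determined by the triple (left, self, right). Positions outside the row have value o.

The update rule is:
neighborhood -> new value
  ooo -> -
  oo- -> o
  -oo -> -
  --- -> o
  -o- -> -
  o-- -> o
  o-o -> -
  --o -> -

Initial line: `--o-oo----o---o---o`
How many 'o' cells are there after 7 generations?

generation 1: o----oooo--oo--oo--
generation 2: oooo----oo--oo--oo-
generation 3: ---oooo--oo--oo--o-
generation 4: oo----oo--oo--oo---
generation 5: -oooo--oo--oo--ooo-
generation 6: ----oo--oo--oo---o-
generation 7: ooo--oo--oo--ooo---
count of o: 10

10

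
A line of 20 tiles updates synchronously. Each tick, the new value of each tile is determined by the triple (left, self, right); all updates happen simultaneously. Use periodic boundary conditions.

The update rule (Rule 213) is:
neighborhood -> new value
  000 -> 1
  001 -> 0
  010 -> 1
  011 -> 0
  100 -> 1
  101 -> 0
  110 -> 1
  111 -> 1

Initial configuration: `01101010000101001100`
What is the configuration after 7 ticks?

11001101100110011010

00101011110101100111
10101001110100110011
10101100110110011001
10100110010011001100
10110011011001100110
10011001001100110010
11001101100110011010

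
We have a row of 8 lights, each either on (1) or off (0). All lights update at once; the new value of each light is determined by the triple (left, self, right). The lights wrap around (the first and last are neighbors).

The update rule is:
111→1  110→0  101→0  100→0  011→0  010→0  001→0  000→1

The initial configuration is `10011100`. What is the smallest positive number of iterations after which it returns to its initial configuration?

6

00001000
11100011
11001001
10000000
00111110
10011100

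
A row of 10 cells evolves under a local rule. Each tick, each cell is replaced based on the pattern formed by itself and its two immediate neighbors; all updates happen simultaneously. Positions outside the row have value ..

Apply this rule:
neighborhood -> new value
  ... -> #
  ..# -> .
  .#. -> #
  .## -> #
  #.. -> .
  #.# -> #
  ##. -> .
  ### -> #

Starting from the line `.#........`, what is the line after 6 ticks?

.#.#######
.########.
.#######..
.######..#
.#####...#
.####..#.#

.####..#.#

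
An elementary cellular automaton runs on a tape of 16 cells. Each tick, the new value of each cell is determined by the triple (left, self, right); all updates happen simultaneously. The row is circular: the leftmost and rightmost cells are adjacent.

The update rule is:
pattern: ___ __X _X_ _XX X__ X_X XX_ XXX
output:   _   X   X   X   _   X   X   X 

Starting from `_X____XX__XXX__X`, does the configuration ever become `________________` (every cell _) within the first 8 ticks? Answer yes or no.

no

XX___XXX_XXXX_XX
XX__XXXXXXXXXXXX
XX_XXXXXXXXXXXXX
XXXXXXXXXXXXXXXX
XXXXXXXXXXXXXXXX  (fixed point — unchanged through tick 8)
tick 8 is XXXXXXXXXXXXXXXX, still not uniform _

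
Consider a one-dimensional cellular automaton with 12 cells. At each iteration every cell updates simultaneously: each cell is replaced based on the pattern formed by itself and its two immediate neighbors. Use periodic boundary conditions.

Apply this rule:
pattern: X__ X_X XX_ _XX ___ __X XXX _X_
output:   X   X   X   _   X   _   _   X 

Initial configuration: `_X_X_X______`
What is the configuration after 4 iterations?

_________XX_

_XXXXXXXXXXX
X__________X
XXXXXXXXXX__
_________XX_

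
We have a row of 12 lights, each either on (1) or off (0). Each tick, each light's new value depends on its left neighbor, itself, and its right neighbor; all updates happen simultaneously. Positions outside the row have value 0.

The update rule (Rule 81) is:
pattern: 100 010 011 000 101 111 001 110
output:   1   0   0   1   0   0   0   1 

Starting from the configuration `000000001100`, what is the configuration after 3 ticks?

111110011100

tick 1: 111111100111
tick 2: 000000110001
tick 3: 111110011100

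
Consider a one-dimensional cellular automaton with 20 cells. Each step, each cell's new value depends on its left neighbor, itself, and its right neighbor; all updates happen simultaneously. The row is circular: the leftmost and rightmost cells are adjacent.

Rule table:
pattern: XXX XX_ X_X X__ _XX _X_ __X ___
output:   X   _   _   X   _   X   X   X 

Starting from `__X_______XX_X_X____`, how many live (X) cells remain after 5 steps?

15

XXXXXXXXXX___X_XXXXX
XXXXXXXXX_XXXX__XXXX
XXXXXXXX___XX_XX_XXX
XXXXXXX_XXX_______XX
XXXXXX___X_XXXXXXX_X
count of X: 15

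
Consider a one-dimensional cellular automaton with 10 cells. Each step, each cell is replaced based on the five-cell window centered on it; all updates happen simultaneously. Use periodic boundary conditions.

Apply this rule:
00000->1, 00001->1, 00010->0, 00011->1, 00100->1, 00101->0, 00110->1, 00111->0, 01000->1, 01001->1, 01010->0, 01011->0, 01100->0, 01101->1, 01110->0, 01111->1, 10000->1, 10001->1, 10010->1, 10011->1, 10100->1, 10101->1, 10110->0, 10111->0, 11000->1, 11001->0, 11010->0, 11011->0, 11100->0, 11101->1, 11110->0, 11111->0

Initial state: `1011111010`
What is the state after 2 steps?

1111110010

1001001010
1111110010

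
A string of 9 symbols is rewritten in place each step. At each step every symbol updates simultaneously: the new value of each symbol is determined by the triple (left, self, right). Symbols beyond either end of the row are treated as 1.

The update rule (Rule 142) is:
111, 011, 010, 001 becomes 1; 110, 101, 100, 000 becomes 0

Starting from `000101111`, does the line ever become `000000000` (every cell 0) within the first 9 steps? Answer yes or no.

no

step 1: 001101111
step 2: 011001111
step 3: 010011111
step 4: 010111111
step 5: 010111111  (fixed point — unchanged through step 9)
step 9 is 010111111, still not uniform 0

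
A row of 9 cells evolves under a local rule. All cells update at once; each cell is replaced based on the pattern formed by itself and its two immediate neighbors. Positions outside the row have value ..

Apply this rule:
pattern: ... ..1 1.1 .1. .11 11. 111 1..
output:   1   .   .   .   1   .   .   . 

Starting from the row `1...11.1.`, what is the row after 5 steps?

....111..

..1.1....
1.....111
..111.1..
1.1.....1
....111..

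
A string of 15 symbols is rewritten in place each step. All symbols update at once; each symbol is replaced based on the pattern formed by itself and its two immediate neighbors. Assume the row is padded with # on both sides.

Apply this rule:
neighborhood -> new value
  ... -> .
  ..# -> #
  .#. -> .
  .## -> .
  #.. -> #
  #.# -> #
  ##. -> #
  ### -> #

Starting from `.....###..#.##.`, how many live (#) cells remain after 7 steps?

12

#...#.####.#.##
##.#.#.####.#.#
###.#.#.####.#.
####.#.#.####.#
#####.#.#.####.
######.#.#.####
#######.#.#.###
count of #: 12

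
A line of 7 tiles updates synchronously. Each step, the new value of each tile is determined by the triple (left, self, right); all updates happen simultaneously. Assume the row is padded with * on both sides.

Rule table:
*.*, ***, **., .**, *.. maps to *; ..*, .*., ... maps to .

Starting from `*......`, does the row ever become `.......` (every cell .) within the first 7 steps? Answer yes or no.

**.....
***....
****...
*****..
******.
*******
*******
step 7 is *******, still not uniform .

no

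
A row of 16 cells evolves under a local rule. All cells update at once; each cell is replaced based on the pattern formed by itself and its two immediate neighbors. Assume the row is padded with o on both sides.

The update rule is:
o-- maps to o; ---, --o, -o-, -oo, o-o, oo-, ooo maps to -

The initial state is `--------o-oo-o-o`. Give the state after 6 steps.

--o--o----------

step 1: o---------------
step 2: -o--------------
step 3: --o-------------
step 4: o--o------------
step 5: -o--o-----------
step 6: --o--o----------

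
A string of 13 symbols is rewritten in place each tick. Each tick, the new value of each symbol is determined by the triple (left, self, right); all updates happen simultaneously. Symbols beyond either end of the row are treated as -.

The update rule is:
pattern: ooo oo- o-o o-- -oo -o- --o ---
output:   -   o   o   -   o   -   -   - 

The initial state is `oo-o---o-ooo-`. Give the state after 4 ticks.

---------o---

ooo-----oo-o-
o-o-----ooo--
-o------o-o--
---------o---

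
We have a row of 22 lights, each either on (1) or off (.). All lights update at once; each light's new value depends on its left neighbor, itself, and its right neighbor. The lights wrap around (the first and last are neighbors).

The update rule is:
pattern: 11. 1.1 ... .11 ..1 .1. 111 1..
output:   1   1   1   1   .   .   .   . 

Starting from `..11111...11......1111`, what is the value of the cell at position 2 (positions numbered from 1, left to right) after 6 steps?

step 1: ..1...1.1.11.1111.1..1
step 2: ....1..1.11111..11....
step 3: 111.....11...1..11.111
step 4: ..1.111.11.1....1111..
step 5: 1..11.11111..11.1..1.1
step 6: 1..1111...1..111....11
position 2 holds .

.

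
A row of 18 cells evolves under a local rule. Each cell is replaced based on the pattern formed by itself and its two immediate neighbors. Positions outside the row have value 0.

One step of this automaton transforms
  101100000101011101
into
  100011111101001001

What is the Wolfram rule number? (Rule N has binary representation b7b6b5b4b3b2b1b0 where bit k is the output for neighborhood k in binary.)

position 14: 111 → 1  (bit 7 = 1)
position 3: 110 → 0  (bit 6 = 0)
position 1: 101 → 0  (bit 5 = 0)
position 4: 100 → 1  (bit 4 = 1)
position 2: 011 → 0  (bit 3 = 0)
position 0: 010 → 1  (bit 2 = 1)
position 8: 001 → 1  (bit 1 = 1)
position 5: 000 → 1  (bit 0 = 1)
bits b7..b0 = 10010111 = 151

151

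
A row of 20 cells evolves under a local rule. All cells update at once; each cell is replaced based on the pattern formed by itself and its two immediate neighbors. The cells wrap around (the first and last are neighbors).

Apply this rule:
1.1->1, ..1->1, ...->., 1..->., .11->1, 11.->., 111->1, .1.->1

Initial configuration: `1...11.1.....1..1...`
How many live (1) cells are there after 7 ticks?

1..11.11....11.11..1
..11.11....11.11..11
.11.11....11.11..11.
11.11....11.11..11..
1.11....11.11..11..1
.11....11.11..11..11
11....11.11..11..11.
count of 1: 10

10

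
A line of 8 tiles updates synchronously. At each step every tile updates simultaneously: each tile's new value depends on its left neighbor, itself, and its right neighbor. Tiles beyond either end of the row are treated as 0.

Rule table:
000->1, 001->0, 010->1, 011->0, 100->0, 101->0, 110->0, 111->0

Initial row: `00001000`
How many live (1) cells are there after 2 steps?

11101011
00001000
count of 1: 1

1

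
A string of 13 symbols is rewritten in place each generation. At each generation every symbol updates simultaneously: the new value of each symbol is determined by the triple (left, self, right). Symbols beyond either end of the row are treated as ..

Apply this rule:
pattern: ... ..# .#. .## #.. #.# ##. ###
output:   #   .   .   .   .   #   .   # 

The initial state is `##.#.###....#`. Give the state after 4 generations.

..#.#.#..##..
#..#.#......#
....#..####..
###.....##..#

###.....##..#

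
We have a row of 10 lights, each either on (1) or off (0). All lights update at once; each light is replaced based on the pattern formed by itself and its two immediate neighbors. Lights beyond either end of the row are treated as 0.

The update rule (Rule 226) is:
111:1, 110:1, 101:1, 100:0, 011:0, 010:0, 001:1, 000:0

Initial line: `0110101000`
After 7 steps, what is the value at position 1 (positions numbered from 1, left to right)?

1011010000
0101100000
1010100000
0101000000
1010000000
0100000000
1000000000
position 1 holds 1

1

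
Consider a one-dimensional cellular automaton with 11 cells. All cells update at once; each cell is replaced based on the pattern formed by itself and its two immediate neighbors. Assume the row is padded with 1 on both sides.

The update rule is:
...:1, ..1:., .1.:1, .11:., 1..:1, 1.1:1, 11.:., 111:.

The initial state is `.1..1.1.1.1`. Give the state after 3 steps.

111.111111.
...1......1
11.111111..

11.111111..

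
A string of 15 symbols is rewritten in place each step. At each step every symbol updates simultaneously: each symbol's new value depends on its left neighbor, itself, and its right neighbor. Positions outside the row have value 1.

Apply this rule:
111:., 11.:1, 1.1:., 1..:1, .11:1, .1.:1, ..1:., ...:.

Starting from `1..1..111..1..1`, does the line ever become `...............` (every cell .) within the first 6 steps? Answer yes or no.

no

11.11.1.11.11.1
.1.11.1.11.11.1
.1.11.1.11.11.1  (fixed point — unchanged through step 6)
step 6 is .1.11.1.11.11.1, still not uniform .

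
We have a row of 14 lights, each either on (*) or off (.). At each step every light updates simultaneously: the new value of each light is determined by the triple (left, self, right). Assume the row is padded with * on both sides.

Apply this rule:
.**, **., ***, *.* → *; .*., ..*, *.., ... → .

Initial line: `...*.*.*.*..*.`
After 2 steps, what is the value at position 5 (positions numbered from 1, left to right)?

.

....*.*.*....*
.....*.*.....*
position 5 holds .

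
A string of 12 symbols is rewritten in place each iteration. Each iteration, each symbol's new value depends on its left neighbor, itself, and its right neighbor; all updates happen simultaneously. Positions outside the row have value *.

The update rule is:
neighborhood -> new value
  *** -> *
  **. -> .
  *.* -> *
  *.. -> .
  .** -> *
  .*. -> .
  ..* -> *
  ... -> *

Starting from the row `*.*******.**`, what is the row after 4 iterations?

*****.******

.*******.***
*******.****
******.*****
*****.******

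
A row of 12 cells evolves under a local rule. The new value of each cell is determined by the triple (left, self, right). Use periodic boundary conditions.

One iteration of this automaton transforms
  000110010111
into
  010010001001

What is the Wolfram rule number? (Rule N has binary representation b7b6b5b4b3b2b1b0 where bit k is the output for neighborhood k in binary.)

97

position 10: 111 → 0  (bit 7 = 0)
position 4: 110 → 1  (bit 6 = 1)
position 8: 101 → 1  (bit 5 = 1)
position 0: 100 → 0  (bit 4 = 0)
position 3: 011 → 0  (bit 3 = 0)
position 7: 010 → 0  (bit 2 = 0)
position 2: 001 → 0  (bit 1 = 0)
position 1: 000 → 1  (bit 0 = 1)
bits b7..b0 = 01100001 = 97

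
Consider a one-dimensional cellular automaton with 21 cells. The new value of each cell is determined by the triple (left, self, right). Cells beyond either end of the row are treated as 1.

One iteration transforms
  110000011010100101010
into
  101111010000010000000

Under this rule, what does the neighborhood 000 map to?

At position 3 the neighborhood is 000; the next row has 1 there.

1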